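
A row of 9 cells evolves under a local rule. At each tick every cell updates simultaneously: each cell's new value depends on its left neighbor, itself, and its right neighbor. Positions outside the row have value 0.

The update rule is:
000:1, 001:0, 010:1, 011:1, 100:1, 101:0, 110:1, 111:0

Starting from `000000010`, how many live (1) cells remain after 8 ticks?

tick 1: 111111011
tick 2: 100001011
tick 3: 111101011
tick 4: 100101011
tick 5: 110101011
tick 6: 110101011  (fixed point — unchanged through tick 8)
count of 1: 6

6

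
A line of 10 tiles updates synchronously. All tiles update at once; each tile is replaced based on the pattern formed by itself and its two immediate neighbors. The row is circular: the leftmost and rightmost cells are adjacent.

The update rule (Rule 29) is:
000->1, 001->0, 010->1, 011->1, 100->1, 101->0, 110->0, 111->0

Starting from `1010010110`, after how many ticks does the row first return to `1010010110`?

tick 1: 1011010100
tick 2: 1010010110

2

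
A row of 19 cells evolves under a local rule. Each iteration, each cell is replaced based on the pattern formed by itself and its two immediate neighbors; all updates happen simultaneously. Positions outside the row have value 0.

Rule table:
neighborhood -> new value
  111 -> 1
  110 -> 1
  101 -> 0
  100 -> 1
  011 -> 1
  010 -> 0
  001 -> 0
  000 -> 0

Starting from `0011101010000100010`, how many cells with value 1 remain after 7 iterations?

0011100001000010001
0011110000100001000
0011111000010000100
0011111100001000010
0011111110000100001
0011111111000010000
0011111111100001000
count of 1: 10

10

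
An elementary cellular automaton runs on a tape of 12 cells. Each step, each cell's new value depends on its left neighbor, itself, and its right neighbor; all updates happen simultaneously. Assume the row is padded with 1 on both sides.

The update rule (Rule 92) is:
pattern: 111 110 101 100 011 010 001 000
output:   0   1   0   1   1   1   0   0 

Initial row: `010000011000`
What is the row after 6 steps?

010101010110

011000011100
011100010110
010110010110
010111010110
010101010110
010101010110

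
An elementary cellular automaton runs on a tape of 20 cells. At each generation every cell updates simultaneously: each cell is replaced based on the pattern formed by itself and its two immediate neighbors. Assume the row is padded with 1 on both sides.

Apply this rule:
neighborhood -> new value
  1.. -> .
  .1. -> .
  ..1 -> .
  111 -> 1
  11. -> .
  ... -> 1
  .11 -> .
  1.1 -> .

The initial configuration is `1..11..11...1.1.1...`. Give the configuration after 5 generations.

..........1.......1.
.11111111...11111...
..111111..1..111..1.
...1111.......1.....
.1..11..11111...111.

.1..11..11111...111.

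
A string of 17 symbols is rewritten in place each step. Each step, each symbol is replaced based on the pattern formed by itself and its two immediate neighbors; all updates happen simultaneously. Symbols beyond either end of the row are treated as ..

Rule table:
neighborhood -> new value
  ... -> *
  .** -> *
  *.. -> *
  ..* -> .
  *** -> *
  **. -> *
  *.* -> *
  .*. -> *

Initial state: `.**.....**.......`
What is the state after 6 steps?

.******.*********
.****************
.****************  (fixed point — unchanged through step 6)

.****************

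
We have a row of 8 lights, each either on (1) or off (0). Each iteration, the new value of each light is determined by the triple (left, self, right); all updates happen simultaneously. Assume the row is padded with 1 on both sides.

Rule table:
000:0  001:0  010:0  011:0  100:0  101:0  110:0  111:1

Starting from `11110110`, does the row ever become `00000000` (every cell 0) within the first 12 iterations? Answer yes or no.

11100000
11000000
10000000
00000000
all cells are 0 at iteration 4

yes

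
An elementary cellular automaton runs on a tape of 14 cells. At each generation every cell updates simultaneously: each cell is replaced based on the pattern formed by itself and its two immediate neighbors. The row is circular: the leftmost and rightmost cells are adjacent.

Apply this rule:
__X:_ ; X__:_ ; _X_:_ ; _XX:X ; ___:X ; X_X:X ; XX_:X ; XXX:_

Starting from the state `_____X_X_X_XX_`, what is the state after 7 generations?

XXXX__X_X_XXX_
X__X___X_XX_XX
X____X__XXXXX_
__XX____X___XX
__XX_XX___X_XX
__XXXXX_X__XXX
__X___XX___X_X

__X___XX___X_X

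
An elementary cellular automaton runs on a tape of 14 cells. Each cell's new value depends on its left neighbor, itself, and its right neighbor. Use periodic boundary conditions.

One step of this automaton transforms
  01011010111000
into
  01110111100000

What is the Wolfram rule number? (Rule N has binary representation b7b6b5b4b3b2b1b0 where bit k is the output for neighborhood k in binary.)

position 9: 111 → 0  (bit 7 = 0)
position 4: 110 → 0  (bit 6 = 0)
position 2: 101 → 1  (bit 5 = 1)
position 11: 100 → 0  (bit 4 = 0)
position 3: 011 → 1  (bit 3 = 1)
position 1: 010 → 1  (bit 2 = 1)
position 0: 001 → 0  (bit 1 = 0)
position 12: 000 → 0  (bit 0 = 0)
bits b7..b0 = 00101100 = 44

44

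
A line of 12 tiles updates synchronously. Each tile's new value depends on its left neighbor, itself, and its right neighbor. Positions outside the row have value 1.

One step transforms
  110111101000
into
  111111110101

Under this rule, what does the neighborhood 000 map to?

0

At position 10 the neighborhood is 000; the next row has 0 there.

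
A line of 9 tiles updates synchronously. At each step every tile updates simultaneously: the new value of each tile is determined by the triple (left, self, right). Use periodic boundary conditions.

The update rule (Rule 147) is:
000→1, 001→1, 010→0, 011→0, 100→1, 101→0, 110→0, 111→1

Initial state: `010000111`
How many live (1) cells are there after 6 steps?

4

001111010
110110001
100001110
011110100
101100011
000011101
count of 1: 4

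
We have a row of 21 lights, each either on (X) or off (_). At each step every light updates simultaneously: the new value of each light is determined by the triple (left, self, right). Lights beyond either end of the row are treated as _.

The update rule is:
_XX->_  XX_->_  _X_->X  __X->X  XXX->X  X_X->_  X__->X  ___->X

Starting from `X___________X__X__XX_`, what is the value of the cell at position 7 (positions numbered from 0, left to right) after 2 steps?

XXXXXXXXXXXXXXXXXX__X
_XXXXXXXXXXXXXXXX_XXX
position 7 holds X

X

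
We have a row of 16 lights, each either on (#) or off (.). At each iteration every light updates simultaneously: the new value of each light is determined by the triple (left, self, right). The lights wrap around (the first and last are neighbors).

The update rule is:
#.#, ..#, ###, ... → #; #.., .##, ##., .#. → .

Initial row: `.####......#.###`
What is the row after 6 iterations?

#..#.#.#.#.#.#..

#.##..#####.#.#.
.#...#.###.#.#.#
#..##.#.#.#.#.#.
..#..#.#.#.#.#.#
.#..#.#.#.#.#.#.
#..#.#.#.#.#.#..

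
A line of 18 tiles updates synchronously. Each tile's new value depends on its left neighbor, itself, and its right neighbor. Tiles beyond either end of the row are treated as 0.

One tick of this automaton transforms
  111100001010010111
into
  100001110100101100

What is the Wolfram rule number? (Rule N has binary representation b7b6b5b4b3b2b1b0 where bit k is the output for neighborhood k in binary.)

43

position 1: 111 → 0  (bit 7 = 0)
position 3: 110 → 0  (bit 6 = 0)
position 9: 101 → 1  (bit 5 = 1)
position 4: 100 → 0  (bit 4 = 0)
position 0: 011 → 1  (bit 3 = 1)
position 8: 010 → 0  (bit 2 = 0)
position 7: 001 → 1  (bit 1 = 1)
position 5: 000 → 1  (bit 0 = 1)
bits b7..b0 = 00101011 = 43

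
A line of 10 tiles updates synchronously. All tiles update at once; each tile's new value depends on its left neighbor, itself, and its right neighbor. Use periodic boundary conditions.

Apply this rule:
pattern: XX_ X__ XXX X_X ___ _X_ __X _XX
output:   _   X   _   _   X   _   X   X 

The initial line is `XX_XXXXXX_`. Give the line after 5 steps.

X__X______
_XX_XXXXXX
_X__X_____
X_XX_XXXXX
__X__X____

__X__X____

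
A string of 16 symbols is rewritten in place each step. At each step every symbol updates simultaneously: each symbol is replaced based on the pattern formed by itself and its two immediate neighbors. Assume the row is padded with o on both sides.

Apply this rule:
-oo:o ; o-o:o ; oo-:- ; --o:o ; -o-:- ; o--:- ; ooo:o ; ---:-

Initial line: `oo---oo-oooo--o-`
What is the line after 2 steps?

---oo-oooo--o-oo

o---oo-oooo--o-o
---oo-oooo--o-oo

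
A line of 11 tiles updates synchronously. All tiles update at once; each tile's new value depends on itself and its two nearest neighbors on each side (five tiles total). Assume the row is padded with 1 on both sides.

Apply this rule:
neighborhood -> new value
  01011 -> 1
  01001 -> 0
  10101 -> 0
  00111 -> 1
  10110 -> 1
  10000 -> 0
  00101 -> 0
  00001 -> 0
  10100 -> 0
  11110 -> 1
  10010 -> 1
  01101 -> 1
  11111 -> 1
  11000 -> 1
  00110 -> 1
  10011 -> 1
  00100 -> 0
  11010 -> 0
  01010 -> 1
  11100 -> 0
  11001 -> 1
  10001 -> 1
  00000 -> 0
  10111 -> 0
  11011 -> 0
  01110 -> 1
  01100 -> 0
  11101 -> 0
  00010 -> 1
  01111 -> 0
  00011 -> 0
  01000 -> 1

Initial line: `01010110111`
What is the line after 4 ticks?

01110101011

tick 1: 00101110001
tick 2: 11010101101
tick 3: 10001011100
tick 4: 01110101011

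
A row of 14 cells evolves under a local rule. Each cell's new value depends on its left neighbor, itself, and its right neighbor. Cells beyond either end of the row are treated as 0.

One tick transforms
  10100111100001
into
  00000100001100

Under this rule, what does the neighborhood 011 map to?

At position 5 the neighborhood is 011; the next row has 1 there.

1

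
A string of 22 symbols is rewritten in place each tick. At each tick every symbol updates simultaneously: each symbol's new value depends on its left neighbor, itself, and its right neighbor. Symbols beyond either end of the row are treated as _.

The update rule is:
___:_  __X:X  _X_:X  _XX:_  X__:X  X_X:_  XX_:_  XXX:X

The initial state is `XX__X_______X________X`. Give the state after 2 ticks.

_X_XX_X___X_X_X____X__

__XXXX_____XXX______XX
_X_XX_X___X_X_X____X__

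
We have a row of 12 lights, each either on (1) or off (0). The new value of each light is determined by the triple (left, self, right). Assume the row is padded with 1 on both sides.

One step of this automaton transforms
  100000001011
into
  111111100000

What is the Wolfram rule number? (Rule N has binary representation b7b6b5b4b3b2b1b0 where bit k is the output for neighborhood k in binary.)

81

position 11: 111 → 0  (bit 7 = 0)
position 0: 110 → 1  (bit 6 = 1)
position 9: 101 → 0  (bit 5 = 0)
position 1: 100 → 1  (bit 4 = 1)
position 10: 011 → 0  (bit 3 = 0)
position 8: 010 → 0  (bit 2 = 0)
position 7: 001 → 0  (bit 1 = 0)
position 2: 000 → 1  (bit 0 = 1)
bits b7..b0 = 01010001 = 81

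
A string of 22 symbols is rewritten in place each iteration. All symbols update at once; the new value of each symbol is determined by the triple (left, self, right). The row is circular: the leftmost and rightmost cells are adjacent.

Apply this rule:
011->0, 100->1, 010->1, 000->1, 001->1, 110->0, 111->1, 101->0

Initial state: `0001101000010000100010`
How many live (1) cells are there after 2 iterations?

1110001111111111111111
1101110111111111111111
count of 1: 20

20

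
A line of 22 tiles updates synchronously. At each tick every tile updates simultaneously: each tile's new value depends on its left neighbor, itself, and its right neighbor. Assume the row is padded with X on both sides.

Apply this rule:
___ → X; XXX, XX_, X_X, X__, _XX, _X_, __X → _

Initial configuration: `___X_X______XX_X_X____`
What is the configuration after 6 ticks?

tick 1: _X_____XXXX________XX_
tick 2: ___XXX______XXXXXX____
tick 3: _X_____XXXX________XX_  (repeats tick 1; period 2)
tick 6: ___XXX______XXXXXX____

___XXX______XXXXXX____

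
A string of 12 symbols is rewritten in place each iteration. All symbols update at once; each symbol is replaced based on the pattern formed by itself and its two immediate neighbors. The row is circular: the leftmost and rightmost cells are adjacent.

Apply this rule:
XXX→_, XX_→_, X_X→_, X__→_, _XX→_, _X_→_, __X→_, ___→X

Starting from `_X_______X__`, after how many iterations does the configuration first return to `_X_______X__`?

2

iteration 1: ___XXXXX___X
iteration 2: _X_______X__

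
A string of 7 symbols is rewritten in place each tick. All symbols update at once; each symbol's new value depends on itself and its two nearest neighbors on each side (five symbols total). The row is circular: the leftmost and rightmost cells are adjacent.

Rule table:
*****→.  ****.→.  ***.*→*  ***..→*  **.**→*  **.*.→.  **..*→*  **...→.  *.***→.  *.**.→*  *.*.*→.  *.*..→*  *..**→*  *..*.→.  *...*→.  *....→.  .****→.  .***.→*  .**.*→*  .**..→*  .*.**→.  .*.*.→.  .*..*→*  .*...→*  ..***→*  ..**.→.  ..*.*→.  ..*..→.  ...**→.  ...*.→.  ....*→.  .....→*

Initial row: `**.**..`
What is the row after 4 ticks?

tick 1: .******
tick 2: *.....*
tick 3: *..*...
tick 4: .*..*..

.*..*..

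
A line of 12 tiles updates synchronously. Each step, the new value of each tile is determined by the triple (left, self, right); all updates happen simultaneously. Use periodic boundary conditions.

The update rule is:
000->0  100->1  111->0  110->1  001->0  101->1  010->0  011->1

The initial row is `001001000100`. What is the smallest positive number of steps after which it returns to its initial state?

12

000100100010
000010010001
100001001000
010000100100
001000010010
000100001001
100010000100
010001000010
001000100001
100100010000
010010001000
001001000100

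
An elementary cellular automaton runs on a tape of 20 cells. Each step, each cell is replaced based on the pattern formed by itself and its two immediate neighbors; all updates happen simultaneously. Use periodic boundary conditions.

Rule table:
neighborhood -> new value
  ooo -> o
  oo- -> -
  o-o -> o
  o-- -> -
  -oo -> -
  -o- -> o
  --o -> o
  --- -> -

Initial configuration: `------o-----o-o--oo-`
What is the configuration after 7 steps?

-----oo----oooo-o---
----o-----o-oo-oo---
---oo----ooo--o-----
--o-----o-o--oo-----
-oo----oooo-o-------
o-----o-oo-oo-------
o----ooo--o--------o

o----ooo--o--------o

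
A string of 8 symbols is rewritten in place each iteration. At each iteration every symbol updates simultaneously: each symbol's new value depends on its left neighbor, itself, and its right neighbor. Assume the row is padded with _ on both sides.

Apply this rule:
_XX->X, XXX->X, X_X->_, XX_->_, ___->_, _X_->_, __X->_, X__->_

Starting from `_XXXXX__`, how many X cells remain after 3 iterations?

2

iteration 1: _XXXX___
iteration 2: _XXX____
iteration 3: _XX_____
count of X: 2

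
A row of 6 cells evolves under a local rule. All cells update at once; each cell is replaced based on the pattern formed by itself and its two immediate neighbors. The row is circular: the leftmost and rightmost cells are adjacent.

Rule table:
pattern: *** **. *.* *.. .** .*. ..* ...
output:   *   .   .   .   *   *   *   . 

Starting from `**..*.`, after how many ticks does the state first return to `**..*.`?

6

tick 1: *..**.
tick 2: *.**..
tick 3: *.*..*
tick 4: ..*.**
tick 5: .**.*.
tick 6: **..*.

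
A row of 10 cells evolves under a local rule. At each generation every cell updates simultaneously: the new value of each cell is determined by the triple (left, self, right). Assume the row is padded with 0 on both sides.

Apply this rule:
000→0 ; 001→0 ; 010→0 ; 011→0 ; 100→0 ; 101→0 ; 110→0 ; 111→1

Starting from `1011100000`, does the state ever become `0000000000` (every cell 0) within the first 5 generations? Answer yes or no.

yes

0001000000
0000000000
all cells are 0 at generation 2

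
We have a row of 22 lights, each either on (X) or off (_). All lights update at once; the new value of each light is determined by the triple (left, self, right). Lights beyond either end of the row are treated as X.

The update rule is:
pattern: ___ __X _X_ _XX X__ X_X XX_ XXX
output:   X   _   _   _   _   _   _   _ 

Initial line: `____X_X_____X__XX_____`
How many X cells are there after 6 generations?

8

generation 1: _XX_____XXX_______XXX_
generation 2: ____XXX_____XXXXX_____
generation 3: _XX_____XXX_______XXX_  (repeats generation 1; period 2)
generation 6: ____XXX_____XXXXX_____
count of X: 8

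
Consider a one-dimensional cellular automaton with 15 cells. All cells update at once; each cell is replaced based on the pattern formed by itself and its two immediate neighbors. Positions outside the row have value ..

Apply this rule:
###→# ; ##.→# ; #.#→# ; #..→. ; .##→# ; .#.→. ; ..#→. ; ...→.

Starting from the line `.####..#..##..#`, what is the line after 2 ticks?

.####.....##...
.####.....##...

.####.....##...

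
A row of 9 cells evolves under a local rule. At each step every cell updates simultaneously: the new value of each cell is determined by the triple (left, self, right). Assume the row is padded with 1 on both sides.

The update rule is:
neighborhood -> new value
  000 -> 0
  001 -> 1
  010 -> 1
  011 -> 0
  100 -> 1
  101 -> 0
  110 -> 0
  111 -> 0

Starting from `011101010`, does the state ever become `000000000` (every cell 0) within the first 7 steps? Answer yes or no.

no

000001010
100011010
010100010
010110110
010000000
011000001
000100010
step 7 is 000100010, still not uniform 0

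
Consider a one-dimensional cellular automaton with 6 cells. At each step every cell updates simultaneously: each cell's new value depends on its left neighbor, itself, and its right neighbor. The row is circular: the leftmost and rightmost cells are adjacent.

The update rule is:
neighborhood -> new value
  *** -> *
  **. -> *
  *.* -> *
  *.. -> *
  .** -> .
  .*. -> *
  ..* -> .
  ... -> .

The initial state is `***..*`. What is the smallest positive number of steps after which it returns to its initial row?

6

****..
.****.
..****
*..***
**..**
***..*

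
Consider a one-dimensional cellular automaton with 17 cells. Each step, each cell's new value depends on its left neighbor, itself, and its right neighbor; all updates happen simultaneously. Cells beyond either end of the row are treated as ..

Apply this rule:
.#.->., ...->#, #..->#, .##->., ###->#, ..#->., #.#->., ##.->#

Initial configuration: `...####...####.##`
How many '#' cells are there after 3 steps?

##..#####..###..#
.##..#####..###..
..##..#####..####
count of #: 11

11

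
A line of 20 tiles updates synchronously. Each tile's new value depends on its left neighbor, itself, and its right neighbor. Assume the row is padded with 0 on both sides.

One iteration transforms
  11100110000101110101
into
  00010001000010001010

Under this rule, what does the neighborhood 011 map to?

0

At position 0 the neighborhood is 011; the next row has 0 there.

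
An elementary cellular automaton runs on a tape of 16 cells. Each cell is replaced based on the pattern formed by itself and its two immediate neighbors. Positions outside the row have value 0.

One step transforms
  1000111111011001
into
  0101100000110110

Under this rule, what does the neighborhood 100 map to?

At position 1 the neighborhood is 100; the next row has 1 there.

1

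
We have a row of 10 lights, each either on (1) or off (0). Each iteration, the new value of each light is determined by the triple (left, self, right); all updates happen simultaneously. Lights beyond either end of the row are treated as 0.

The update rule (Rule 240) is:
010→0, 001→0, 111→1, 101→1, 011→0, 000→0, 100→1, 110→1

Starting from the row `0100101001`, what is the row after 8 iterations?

0000000001

0010010100
0001001010
0000100101
0000010010
0000001001
0000000100
0000000010
0000000001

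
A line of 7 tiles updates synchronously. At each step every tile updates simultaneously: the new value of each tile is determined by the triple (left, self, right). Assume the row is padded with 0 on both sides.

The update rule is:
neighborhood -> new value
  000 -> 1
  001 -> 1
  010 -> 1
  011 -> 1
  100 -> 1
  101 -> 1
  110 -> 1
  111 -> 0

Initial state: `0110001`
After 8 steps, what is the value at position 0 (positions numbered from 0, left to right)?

1

1111111
1000001
1111111  (repeats step 1; period 2)
step 8: 1000001
position 0 holds 1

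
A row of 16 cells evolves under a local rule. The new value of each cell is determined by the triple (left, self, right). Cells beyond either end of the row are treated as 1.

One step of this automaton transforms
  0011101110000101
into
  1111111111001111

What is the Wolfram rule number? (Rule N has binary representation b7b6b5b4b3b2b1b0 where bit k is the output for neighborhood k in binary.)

254

position 3: 111 → 1  (bit 7 = 1)
position 4: 110 → 1  (bit 6 = 1)
position 5: 101 → 1  (bit 5 = 1)
position 0: 100 → 1  (bit 4 = 1)
position 2: 011 → 1  (bit 3 = 1)
position 13: 010 → 1  (bit 2 = 1)
position 1: 001 → 1  (bit 1 = 1)
position 10: 000 → 0  (bit 0 = 0)
bits b7..b0 = 11111110 = 254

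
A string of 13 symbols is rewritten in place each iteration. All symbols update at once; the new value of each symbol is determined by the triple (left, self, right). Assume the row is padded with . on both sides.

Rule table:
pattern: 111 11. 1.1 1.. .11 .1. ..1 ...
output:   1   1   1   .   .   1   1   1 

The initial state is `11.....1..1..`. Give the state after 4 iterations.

1.111.11111.1

iteration 1: .1.11111.11.1
iteration 2: 111.11111.111
iteration 3: .111.11111.11
iteration 4: 1.111.11111.1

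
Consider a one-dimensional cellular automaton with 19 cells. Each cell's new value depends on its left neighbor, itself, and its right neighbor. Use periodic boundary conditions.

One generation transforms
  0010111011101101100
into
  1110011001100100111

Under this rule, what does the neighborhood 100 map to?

1

At position 17 the neighborhood is 100; the next row has 1 there.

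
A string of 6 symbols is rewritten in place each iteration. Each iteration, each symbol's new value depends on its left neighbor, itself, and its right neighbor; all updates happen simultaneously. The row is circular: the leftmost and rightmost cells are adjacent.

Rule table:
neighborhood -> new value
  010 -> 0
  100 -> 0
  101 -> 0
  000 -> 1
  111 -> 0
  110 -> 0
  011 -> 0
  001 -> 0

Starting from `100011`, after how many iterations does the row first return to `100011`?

2

iteration 1: 001000
iteration 2: 100011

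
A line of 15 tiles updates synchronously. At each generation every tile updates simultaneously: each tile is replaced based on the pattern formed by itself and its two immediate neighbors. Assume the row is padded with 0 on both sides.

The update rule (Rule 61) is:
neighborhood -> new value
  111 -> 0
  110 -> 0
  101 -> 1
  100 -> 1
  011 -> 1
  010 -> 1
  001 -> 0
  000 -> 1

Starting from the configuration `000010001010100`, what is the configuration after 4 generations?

101111111100000

111011101111111
100110011000000
110101010111111
101111111100000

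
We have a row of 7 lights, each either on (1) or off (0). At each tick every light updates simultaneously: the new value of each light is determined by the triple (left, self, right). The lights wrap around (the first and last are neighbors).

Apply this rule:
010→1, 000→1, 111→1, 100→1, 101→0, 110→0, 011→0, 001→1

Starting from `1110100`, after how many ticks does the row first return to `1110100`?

7

tick 1: 0100111
tick 2: 0111010
tick 3: 1010011
tick 4: 0011101
tick 5: 1101001
tick 6: 1001110
tick 7: 1110100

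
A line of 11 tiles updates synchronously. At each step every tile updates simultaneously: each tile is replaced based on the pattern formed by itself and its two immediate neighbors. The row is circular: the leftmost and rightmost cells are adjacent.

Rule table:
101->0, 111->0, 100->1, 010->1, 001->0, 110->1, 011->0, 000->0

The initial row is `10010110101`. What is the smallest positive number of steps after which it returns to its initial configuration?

22

step 1: 11010010100
step 2: 01011010110
step 3: 01001010011
step 4: 01101011001
step 5: 00101001101
step 6: 10101100101
step 7: 10100110100
step 8: 10110010110
step 9: 10011010010
step 10: 11001011010
step 11: 01101001010
step 12: 00101101011
step 13: 10100101001
step 14: 10110101100
step 15: 10010100110
step 16: 11010110010
step 17: 01010011010
step 18: 01011001011
step 19: 01001101001
step 20: 01100101101
step 21: 00110100101
step 22: 10010110101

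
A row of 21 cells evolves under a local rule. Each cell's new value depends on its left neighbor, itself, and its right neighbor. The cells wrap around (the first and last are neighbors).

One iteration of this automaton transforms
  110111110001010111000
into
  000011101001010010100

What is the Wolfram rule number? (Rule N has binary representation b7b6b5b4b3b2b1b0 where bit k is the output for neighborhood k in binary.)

148

position 4: 111 → 1  (bit 7 = 1)
position 1: 110 → 0  (bit 6 = 0)
position 2: 101 → 0  (bit 5 = 0)
position 8: 100 → 1  (bit 4 = 1)
position 0: 011 → 0  (bit 3 = 0)
position 11: 010 → 1  (bit 2 = 1)
position 10: 001 → 0  (bit 1 = 0)
position 9: 000 → 0  (bit 0 = 0)
bits b7..b0 = 10010100 = 148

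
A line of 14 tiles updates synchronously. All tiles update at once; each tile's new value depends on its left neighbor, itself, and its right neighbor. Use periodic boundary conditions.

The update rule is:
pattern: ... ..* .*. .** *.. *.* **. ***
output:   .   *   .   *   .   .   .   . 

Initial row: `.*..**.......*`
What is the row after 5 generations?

*.......*....*

...**.......*.
..**.......*..
.**.......*...
**.......*....
*.......*....*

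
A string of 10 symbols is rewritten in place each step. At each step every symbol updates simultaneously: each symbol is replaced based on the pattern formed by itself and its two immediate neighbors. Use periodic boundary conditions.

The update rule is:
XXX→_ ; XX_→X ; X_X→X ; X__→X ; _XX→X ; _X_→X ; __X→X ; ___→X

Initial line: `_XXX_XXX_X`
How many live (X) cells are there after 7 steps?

step 1: XX_XXX_XXX
step 2: _XXX_XXX__
step 3: XX_XXX_XXX  (repeats step 1; period 2)
step 7: XX_XXX_XXX
count of X: 8

8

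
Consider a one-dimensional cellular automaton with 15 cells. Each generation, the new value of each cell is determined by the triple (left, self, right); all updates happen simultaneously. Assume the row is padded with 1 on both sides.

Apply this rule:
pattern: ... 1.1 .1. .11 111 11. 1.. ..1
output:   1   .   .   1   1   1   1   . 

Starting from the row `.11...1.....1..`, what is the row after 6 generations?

generation 1: .1111..1111..1.
generation 2: .11111.11111...
generation 3: .11111.1111111.
generation 4: .11111.1111111.  (fixed point — unchanged through generation 6)

.11111.1111111.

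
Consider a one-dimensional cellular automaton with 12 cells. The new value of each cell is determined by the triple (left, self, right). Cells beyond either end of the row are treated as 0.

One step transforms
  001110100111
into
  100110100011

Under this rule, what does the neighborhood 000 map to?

At position 0 the neighborhood is 000; the next row has 1 there.

1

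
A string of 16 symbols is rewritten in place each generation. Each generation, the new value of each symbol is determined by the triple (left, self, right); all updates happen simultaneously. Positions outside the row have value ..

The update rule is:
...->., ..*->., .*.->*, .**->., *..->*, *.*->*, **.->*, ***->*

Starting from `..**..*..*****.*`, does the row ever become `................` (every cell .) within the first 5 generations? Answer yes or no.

no

...**.**..******
....**.**..*****
.....**.**..****
......**.**..***
.......**.**..**
generation 5 is .......**.**..**, still not uniform .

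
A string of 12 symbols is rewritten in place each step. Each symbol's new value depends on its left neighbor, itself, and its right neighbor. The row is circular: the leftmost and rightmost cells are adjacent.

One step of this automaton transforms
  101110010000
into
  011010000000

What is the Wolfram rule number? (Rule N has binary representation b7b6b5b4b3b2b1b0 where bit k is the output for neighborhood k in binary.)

position 3: 111 → 0  (bit 7 = 0)
position 4: 110 → 1  (bit 6 = 1)
position 1: 101 → 1  (bit 5 = 1)
position 5: 100 → 0  (bit 4 = 0)
position 2: 011 → 1  (bit 3 = 1)
position 0: 010 → 0  (bit 2 = 0)
position 6: 001 → 0  (bit 1 = 0)
position 9: 000 → 0  (bit 0 = 0)
bits b7..b0 = 01101000 = 104

104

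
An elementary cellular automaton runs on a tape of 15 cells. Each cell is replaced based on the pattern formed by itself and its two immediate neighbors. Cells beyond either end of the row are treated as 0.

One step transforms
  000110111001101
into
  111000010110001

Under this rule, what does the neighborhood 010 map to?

1

At position 14 the neighborhood is 010; the next row has 1 there.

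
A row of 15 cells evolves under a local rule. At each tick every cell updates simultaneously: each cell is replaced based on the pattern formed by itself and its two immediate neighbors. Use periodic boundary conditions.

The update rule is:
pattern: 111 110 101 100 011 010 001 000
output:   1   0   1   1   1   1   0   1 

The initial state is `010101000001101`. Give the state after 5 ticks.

111111011111111

tick 1: 111111111101011
tick 2: 111111111011111
tick 3: 111111110111111
tick 4: 111111101111111
tick 5: 111111011111111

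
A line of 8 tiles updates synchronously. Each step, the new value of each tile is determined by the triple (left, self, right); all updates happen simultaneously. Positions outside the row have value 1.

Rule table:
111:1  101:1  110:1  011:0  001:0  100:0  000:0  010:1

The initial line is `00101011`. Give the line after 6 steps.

00000001

00111101
00011110
00001111
00000111
00000011
00000001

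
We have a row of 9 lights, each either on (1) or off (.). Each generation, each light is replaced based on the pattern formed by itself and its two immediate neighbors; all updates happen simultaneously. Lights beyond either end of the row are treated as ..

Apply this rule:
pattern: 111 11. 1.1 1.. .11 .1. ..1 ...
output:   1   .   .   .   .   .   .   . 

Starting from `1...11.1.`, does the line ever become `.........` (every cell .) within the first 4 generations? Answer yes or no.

yes

generation 1: .........
all cells are . at generation 1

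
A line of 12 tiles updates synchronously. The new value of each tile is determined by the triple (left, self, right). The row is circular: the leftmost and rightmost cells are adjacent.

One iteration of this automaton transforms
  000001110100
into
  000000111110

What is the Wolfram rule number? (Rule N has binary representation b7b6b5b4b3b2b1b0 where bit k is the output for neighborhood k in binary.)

244

position 6: 111 → 1  (bit 7 = 1)
position 7: 110 → 1  (bit 6 = 1)
position 8: 101 → 1  (bit 5 = 1)
position 10: 100 → 1  (bit 4 = 1)
position 5: 011 → 0  (bit 3 = 0)
position 9: 010 → 1  (bit 2 = 1)
position 4: 001 → 0  (bit 1 = 0)
position 0: 000 → 0  (bit 0 = 0)
bits b7..b0 = 11110100 = 244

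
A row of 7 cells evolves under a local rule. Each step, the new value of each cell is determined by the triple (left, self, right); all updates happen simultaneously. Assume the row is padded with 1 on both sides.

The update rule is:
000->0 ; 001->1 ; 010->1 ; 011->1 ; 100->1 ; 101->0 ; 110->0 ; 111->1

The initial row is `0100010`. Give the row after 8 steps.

step 1: 0110110
step 2: 0100100
step 3: 0111111
step 4: 0111111  (fixed point — unchanged through step 8)

0111111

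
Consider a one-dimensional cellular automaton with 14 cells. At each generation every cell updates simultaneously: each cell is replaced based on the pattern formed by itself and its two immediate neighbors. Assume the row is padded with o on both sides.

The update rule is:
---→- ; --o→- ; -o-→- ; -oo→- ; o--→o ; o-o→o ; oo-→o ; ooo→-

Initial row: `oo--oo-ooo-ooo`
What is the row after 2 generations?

o-oo--oo--oo--

-oo--oo--oo---
o-oo--oo--oo--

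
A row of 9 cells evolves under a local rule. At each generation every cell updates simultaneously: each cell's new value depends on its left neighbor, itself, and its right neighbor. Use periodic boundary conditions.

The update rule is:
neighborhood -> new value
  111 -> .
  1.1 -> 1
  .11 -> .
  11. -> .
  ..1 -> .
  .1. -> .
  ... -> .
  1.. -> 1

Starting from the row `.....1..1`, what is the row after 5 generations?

1.....1..
.1.....1.
..1.....1
1..1.....
.1..1....

.1..1....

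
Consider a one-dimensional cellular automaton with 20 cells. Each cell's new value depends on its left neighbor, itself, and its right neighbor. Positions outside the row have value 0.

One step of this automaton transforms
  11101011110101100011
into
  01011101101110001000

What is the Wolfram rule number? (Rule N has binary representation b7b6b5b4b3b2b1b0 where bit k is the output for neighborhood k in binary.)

position 1: 111 → 1  (bit 7 = 1)
position 2: 110 → 0  (bit 6 = 0)
position 3: 101 → 1  (bit 5 = 1)
position 15: 100 → 0  (bit 4 = 0)
position 0: 011 → 0  (bit 3 = 0)
position 4: 010 → 1  (bit 2 = 1)
position 17: 001 → 0  (bit 1 = 0)
position 16: 000 → 1  (bit 0 = 1)
bits b7..b0 = 10100101 = 165

165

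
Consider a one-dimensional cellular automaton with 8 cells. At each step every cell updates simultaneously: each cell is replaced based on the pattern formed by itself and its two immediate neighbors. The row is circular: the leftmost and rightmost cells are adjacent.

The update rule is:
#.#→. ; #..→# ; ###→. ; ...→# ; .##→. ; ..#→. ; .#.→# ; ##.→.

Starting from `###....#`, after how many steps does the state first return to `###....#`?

...###..
##....##
..###...
#....###
.###....
....####
###.....
...####.
##.....#
..####..
#.....##
.####...
.....###
####....
....###.
###....#

16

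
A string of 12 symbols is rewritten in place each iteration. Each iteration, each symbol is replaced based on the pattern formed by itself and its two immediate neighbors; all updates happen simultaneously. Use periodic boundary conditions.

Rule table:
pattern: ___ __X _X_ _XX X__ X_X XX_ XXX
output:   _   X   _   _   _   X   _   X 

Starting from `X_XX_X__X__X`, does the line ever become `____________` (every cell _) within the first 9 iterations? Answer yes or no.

iteration 1: _X__X__X__X_
iteration 2: X__X__X__X__
iteration 3: __X__X__X__X
iteration 4: _X__X__X__X_  (repeats iteration 1; period 3)
iteration 9: __X__X__X__X
iteration 9 is __X__X__X__X, still not uniform _

no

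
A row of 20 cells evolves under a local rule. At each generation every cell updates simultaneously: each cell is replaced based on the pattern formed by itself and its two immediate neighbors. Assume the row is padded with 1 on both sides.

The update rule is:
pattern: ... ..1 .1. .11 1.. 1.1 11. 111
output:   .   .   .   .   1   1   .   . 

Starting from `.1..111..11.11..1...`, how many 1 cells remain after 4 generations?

1.1....1...1..1..1..
.1.1....1...1..1..1.
1.1.1....1...1..1..1
.1.1.1....1...1..1..
count of 1: 6

6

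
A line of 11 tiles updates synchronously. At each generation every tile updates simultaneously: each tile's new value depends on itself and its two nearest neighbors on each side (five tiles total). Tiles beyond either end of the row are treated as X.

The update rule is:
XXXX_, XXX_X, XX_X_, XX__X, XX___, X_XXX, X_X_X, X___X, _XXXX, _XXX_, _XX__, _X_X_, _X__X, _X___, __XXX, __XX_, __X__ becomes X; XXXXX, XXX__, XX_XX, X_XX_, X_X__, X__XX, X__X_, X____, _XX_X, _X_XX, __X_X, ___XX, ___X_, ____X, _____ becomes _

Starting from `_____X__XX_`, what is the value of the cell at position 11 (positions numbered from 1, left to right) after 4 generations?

X____XX_X__
_X___X_X_X_
X_XX__XXXX_
X__XX_XXXX_
position 11 holds _

_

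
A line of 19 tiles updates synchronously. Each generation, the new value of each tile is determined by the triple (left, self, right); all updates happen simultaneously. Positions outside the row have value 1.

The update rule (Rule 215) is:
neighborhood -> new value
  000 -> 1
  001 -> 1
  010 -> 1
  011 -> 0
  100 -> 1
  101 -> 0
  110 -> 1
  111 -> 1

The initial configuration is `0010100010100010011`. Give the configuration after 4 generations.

1111100111100111111

generation 1: 1110111110111111101
generation 2: 1110011110011111100
generation 3: 1111101111101111111
generation 4: 1111100111100111111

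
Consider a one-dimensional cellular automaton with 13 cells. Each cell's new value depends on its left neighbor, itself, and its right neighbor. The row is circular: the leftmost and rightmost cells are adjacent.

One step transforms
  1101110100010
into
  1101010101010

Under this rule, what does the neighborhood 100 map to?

At position 8 the neighborhood is 100; the next row has 0 there.

0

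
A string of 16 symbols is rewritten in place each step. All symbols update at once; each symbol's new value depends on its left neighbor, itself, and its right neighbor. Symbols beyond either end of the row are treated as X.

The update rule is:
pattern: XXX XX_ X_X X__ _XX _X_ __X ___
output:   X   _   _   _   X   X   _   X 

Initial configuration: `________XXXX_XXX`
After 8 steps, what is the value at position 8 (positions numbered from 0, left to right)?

_XXXXXX_XXX__XXX
_XXXXX__XX___XXX
_XXXX___X__X_XXX
_XXX__X_X__X_XXX
_XX___X_X__X_XXX
_X__X_X_X__X_XXX
_X__X_X_X__X_XXX  (fixed point — unchanged through step 8)
position 8 holds X

X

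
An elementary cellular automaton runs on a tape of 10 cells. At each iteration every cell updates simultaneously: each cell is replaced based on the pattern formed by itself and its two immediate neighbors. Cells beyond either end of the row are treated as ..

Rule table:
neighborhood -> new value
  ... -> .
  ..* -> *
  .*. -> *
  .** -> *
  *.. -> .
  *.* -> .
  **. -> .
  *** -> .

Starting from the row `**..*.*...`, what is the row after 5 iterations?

iteration 1: *..**.*...
iteration 2: *.**..*...
iteration 3: *.*..**...
iteration 4: *.*.**....
iteration 5: *.*.*.....

*.*.*.....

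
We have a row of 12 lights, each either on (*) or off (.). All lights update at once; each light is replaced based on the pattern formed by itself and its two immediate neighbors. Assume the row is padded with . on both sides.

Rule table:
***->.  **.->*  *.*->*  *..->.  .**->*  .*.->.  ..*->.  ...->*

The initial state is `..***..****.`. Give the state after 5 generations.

*.*.*..*..*.
.*.*........
..*..*******
*....*.....*
..**...***..

..**...***..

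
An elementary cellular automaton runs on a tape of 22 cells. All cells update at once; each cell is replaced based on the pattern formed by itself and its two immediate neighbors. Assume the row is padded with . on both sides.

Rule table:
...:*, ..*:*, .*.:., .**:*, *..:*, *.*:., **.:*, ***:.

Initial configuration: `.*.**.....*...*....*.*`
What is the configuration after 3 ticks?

*..*******.***.****...
.***.....*.*.*.*..****
**.******.......***..*

**.******.......***..*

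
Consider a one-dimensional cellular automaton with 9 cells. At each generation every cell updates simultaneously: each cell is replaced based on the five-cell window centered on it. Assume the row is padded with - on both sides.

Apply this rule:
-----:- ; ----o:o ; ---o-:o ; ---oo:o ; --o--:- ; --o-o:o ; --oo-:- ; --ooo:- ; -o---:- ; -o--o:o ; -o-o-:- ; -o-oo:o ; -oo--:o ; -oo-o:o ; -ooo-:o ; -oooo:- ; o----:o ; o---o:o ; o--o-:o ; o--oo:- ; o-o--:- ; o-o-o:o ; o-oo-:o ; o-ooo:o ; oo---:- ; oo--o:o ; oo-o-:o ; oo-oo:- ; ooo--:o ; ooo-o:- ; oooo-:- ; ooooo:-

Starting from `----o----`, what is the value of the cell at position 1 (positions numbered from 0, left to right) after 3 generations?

--oo--o--
oo-ooo--o
-o-ooooo-
position 1 holds o

o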